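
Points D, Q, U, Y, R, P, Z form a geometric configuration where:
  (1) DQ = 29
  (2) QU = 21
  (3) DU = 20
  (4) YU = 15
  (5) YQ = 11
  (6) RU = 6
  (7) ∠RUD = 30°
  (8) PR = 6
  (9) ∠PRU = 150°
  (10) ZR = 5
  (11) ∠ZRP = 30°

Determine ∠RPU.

Step 1: By the law of cosines on triangle PRU: PU² = 6² + 6² − 2·6·6·cos(150°) = 134.35, so PU ≈ 11.59.
Step 2: By the inverse law of cosines on triangle RPU: cos(∠RPU) = (6² + 11.59² − 6²) / (2·6·11.59) = 134.35/139.09 = 0.9659, so ∠RPU = 15°.

Therefore, the measure of angle ∠RPU = 15°.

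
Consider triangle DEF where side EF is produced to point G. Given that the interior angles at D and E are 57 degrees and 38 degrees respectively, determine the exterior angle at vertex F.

By the exterior angle theorem, an exterior angle of a triangle equals the sum of the two remote interior angles.
Exterior angle = angle D + angle E
Exterior angle = 57 + 38 = 95 degrees

95 degrees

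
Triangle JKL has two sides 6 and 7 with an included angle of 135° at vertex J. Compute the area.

Area = (1/2) * JK * JL * sin(J)
Area = (1/2) * 6 * 7 * sin(135°)
Area = (1/2) * 6 * 7 * sqrt(2)/2
Area = 21*sqrt(2)/2

21*sqrt(2)/2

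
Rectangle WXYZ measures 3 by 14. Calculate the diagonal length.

Using the Pythagorean theorem:
d² = 3² + 14² = 9 + 196 = 205
d = sqrt(205)

sqrt(205)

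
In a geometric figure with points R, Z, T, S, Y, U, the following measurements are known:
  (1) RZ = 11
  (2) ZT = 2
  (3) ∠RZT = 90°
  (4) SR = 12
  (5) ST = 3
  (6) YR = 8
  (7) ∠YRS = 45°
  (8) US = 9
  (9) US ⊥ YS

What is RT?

Step 1: By the law of cosines on triangle RZT: RT² = 11² + 2² − 2·11·2·cos(90°) = 125, so RT = 5·√5.

Therefore, the length of RT = 5·√5.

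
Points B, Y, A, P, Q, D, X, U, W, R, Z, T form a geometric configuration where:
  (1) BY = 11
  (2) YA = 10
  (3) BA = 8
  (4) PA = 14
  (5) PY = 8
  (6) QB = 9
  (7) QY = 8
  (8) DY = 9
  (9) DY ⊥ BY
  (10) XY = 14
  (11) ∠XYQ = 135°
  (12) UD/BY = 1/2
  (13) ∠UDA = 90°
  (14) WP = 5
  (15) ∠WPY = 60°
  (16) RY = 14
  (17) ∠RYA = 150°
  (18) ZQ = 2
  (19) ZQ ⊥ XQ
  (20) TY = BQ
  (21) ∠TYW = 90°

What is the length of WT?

From the given relations: TY = BQ = 9.
Step 1: By the law of cosines on triangle WPY: WY² = 5² + 8² − 2·5·8·cos(60°) = 49, so WY = 7.
Step 2: By the law of cosines on triangle WYT: WT² = 7² + 9² − 2·7·9·cos(90°) = 130, so WT = √130.

Therefore, the length of WT = √130.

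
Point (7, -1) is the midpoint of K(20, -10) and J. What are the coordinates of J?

Using the midpoint formula: M = ((x1 + x2)/2, (y1 + y2)/2)
We know M = (7, -1) and K = (20, -10)
For x: 7 = (20 + x2)/2, so x2 = 2*7 - 20 = -6
For y: -1 = (-10 + y2)/2, so y2 = 2*-1 - -10 = 8
J = (-6, 8)

(-6, 8)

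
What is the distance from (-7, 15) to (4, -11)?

d = sqrt((4 - -7)^2 + (-11 - 15)^2)
d = sqrt(11^2 + -26^2)
d = sqrt(121 + 676)
d = sqrt(797)

sqrt(797)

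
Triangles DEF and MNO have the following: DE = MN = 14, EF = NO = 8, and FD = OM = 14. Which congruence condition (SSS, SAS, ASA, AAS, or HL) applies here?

The given information matches SSS: All three pairs of corresponding sides are equal (Side-Side-Side).

SSS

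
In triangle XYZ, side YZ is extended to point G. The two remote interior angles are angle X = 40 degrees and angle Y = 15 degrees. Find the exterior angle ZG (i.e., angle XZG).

Exterior angle = 40 + 15 = 55 degrees (exterior angle theorem).

55 degrees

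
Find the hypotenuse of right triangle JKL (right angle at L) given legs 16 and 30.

By the Pythagorean theorem: JK^2 = JL^2 + KL^2
JK^2 = 16^2 + 30^2 = 256 + 900 = 1156
JK = sqrt(1156) = 34

34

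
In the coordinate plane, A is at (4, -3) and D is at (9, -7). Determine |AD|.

The horizontal distance is |9 - 4| = 5 and the vertical distance is |-7 - -3| = 4.
By the Pythagorean theorem, d = sqrt(5^2 + 4^2) = sqrt(41).

sqrt(41)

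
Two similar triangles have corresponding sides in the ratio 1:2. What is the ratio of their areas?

The ratio of areas of similar triangles equals the square of the side ratio.
Side ratio = 1:2
Area ratio = (1/2)^2 = 1/4 = 1:4

1:4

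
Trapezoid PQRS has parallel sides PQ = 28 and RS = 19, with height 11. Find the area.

Area of a trapezoid = (base1 + base2) * height / 2
Area = (28 + 19) * 11 / 2
Area = 47 * 11 / 2
Area = 517 / 2
Area = 517/2

517/2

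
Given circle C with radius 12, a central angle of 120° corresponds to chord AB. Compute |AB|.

Chord length = 2r sin(θ/2)
= 2 × 12 × sin(120°/2)
= 2 × 12 × sin(60°)
= 12*sqrt(3)

12*sqrt(3)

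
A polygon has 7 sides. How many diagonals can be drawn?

Each of the 7 vertices connects to 4 non-adjacent vertices via diagonals.
Total connections = 7 × 4 = 28, but each diagonal is counted twice.
Number of diagonals = 28 / 2 = 14.

14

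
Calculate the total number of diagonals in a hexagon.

Total line segments between 6 vertices = C(6,2) = 15.
Subtract the 6 sides: 15 - 6 = 9 diagonals.

9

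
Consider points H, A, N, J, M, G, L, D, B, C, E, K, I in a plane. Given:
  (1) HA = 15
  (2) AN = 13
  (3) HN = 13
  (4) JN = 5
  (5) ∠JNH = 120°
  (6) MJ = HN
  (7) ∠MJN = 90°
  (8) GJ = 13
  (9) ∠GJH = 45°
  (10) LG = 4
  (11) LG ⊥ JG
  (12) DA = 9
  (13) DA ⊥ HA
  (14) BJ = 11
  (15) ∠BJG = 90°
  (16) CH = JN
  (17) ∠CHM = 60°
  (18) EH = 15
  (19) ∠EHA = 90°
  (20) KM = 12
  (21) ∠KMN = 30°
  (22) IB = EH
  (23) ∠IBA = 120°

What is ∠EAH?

Step 1: By the law of cosines on triangle AHE: AE² = 15² + 15² − 2·15·15·cos(90°) = 450, so AE = 15·√2.
Step 2: By the inverse law of cosines on triangle EAH: cos(∠EAH) = ((15·√2)² + 15² − 15²) / (2·15·√2·15) = 450/636.4 = 0.7071, so ∠EAH = 45°.

Therefore, the measure of angle ∠EAH = 45°.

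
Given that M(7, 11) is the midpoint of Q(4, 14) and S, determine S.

Using the midpoint formula: M = ((x1 + x2)/2, (y1 + y2)/2)
We know M = (7, 11) and Q = (4, 14)
For x: 7 = (4 + x2)/2, so x2 = 2*7 - 4 = 10
For y: 11 = (14 + y2)/2, so y2 = 2*11 - 14 = 8
S = (10, 8)

(10, 8)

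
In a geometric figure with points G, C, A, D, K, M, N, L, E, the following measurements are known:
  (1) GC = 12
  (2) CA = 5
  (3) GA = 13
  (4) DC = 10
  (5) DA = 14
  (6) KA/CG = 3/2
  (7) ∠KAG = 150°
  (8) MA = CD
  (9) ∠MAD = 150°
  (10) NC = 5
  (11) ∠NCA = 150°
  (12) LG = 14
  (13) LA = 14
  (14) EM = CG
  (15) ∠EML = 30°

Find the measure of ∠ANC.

Step 1: By the law of cosines on triangle NCA: NA² = 5² + 5² − 2·5·5·cos(150°) = 93.3, so NA ≈ 9.66.
Step 2: By the inverse law of cosines on triangle ANC: cos(∠ANC) = (9.66² + 5² − 5²) / (2·9.66·5) = 93.3/96.59 = 0.9659, so ∠ANC = 15°.

Therefore, the measure of angle ∠ANC = 15°.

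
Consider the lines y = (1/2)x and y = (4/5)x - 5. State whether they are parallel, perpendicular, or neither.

Slope of line 1: m1 = 1/2
Slope of line 2: m2 = 4/5
For parallel lines we need equal slopes: 1/2 != 4/5.
For perpendicular lines we need m1*m2 = -1: (1/2)(4/5) = 2/5 != -1.
Since neither condition holds, the lines are neither parallel nor perpendicular.

Neither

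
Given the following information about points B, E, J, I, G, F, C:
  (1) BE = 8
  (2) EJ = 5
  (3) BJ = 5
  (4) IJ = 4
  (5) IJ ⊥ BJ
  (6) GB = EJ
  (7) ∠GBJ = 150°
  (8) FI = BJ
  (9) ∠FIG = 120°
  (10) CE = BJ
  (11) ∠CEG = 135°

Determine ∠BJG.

From the given relations: GB = EJ = 5.
Step 1: By the law of cosines on triangle JBG: JG² = 5² + 5² − 2·5·5·cos(150°) = 93.3, so JG ≈ 9.66.
Step 2: By the inverse law of cosines on triangle BJG: cos(∠BJG) = (5² + 9.66² − 5²) / (2·5·9.66) = 93.3/96.59 = 0.9659, so ∠BJG = 15°.

Therefore, the measure of angle ∠BJG = 15°.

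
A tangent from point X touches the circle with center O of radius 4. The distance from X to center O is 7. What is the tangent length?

The tangent, radius, and line from the external point to the center form a right triangle.
The right angle is where the tangent meets the radius.
By the Pythagorean theorem: tangent² + 4² = 7²
tangent² = 49 - 16 = 33
tangent = sqrt(33)

sqrt(33)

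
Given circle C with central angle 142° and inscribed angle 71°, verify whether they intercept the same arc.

By the inscribed angle theorem, if both angles subtend the same arc, the inscribed angle must be half the central angle.
Half of 142° = 71°, which equals the given inscribed angle of 71°.
Therefore, yes, they correspond to the same arc.

Yes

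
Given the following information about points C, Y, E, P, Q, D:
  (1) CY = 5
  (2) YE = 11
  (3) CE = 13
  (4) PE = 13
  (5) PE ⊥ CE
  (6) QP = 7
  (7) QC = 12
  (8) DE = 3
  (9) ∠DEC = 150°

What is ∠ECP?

Step 1: By the law of cosines on triangle CEP: CP² = 13² + 13² − 2·13·13·cos(90°) = 338, so CP = 13·√2.
Step 2: By the inverse law of cosines on triangle ECP: cos(∠ECP) = (13² + (13·√2)² − 13²) / (2·13·13·√2) = 338/478 = 0.7071, so ∠ECP = 45°.

Therefore, the measure of angle ∠ECP = 45°.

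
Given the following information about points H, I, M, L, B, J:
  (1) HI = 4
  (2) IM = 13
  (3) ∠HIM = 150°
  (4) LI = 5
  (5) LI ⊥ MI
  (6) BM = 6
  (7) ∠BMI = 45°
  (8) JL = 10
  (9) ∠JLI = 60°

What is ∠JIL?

Step 1: By the law of cosines on triangle ILJ: IJ² = 5² + 10² − 2·5·10·cos(60°) = 75, so IJ = 5·√3.
Step 2: By the inverse law of cosines on triangle JIL: cos(∠JIL) = ((5·√3)² + 5² − 10²) / (2·5·√3·5) = 0/86.6 = 0, so ∠JIL = 90°.

Therefore, the measure of angle ∠JIL = 90°.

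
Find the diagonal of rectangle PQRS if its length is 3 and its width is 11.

A rectangle's diagonal splits it into two right triangles, with the diagonal as the hypotenuse.
By the Pythagorean theorem, d^2 = 3^2 + 11^2 = 130.
Therefore d = sqrt(130).

sqrt(130)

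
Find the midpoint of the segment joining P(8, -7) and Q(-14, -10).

The midpoint is the average of the coordinates:
x: (8 + -14)/2 = -3
y: (-7 + -10)/2 = -17/2
Midpoint = (-3, -17/2)

(-3, -17/2)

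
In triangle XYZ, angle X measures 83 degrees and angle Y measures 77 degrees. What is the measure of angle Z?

The interior angles sum to 180°: angle Z = 180 - 83 - 77 = 20°.
The triangle is acute (angles 83°, 77°, 20°).

20 degrees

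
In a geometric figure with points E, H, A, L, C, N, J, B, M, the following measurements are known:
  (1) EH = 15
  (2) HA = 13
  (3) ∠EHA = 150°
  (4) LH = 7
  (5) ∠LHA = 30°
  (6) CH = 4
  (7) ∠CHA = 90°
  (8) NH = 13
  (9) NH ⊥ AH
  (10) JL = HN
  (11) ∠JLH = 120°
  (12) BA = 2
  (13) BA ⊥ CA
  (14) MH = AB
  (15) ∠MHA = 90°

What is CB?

Step 1: By the law of cosines on triangle CHA: CA² = 4² + 13² − 2·4·13·cos(90°) = 185, so CA = √185.
Step 2: By the law of cosines on triangle CAB: CB² = √185² + 2² − 2·√185·2·cos(90°) = 189, so CB = 3·√21.

Therefore, the length of CB = 3·√21.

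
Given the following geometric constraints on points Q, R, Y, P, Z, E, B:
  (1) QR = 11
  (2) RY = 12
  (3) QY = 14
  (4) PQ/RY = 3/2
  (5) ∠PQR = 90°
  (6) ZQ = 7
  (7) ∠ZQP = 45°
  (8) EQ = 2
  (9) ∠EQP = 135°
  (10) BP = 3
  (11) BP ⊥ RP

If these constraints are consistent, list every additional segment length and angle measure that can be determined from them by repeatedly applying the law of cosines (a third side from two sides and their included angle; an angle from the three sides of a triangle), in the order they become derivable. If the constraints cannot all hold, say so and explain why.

The constraints are consistent. Derivable facts, in order:
After 1 step:
- PE ≈ 19.47
- PZ ≈ 13.96
- RP ≈ 21.1
- ∠QRY = 74.85°
- ∠QYR = 49.32°
- ∠RQY = 55.83°
After 2 steps:
- RB ≈ 21.31
- ∠EPQ = 4.17°
- ∠PEQ = 40.83°
- ∠PRQ = 58.57°
- ∠PZQ = 114.23°
- ∠QPR = 31.43°
- ∠QPZ = 20.77°
After 3 steps:
- ∠BRP = 8.09°
- ∠PBR = 81.91°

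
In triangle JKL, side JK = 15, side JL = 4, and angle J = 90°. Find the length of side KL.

By the law of cosines: KL^2 = JK^2 + JL^2 - 2*JK*JL*cos(J)
KL^2 = 15^2 + 4^2 - 2*15*4*cos(90°)
KL^2 = 225 + 16 - 120*(0)
KL^2 = 241
KL = sqrt(241)

sqrt(241)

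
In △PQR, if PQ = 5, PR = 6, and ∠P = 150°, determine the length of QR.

By the law of cosines: QR^2 = PQ^2 + PR^2 - 2*PQ*PR*cos(P)
QR^2 = 5^2 + 6^2 - 2*5*6*cos(150°)
QR^2 = 25 + 36 - 60*(-sqrt(3)/2)
QR^2 = 30*sqrt(3) + 61
QR = sqrt(30*sqrt(3) + 61)

sqrt(30*sqrt(3) + 61)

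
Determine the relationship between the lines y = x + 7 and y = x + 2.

Slope of line 1: m1 = 1
Slope of line 2: m2 = 1
m1 = m2, so the lines are parallel.

Parallel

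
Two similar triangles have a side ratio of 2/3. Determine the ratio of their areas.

Area ratio = (side ratio)^2 = (2/3)^2 = 4:9.

4:9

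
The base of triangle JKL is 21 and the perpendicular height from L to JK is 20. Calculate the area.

A triangle's area is half the area of a rectangle with the same base and height.
Area = (1/2) * 21 * 20 = 210.

210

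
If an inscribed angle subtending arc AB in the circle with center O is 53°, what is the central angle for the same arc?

The inscribed angle theorem states that a central angle is always twice any inscribed angle that subtends the same arc.
Since the inscribed angle is 53°, the central angle = 2 × 53° = 106°.

106°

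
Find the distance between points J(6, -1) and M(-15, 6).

The horizontal distance is |-15 - 6| = 21 and the vertical distance is |6 - -1| = 7.
By the Pythagorean theorem, d = sqrt(21^2 + 7^2) = sqrt(490) = 7*sqrt(10).

7*sqrt(10)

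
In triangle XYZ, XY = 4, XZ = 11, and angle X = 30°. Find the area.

Area = (1/2) * XY * XZ * sin(X)
Area = (1/2) * 4 * 11 * sin(30°)
Area = (1/2) * 4 * 11 * 1/2
Area = 11

11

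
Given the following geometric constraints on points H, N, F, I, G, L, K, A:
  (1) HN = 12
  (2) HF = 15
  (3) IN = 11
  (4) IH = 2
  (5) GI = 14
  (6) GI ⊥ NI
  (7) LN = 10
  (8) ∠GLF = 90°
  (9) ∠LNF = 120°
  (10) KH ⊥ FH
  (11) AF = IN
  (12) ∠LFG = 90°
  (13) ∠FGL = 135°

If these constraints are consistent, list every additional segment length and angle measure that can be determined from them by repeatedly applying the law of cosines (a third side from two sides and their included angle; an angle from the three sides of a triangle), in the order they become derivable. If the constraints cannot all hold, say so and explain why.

These constraints are not satisfiable: (8), (12) and (13) are the three interior angles of triangle GLF, which must sum to 180°, but 90° + 90° + 135° = 315°. No planar figure meets all of them, so nothing further can be derived.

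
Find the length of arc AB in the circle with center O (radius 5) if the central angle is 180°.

The full circumference is 2πr = 2π(5) = 10*pi.
The arc spans 180° out of 360°, which is a fraction of 1/2.
Arc length = 10*pi × 1/2 = 5*pi.

5*pi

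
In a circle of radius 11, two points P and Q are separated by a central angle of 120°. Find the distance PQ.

Drop a perpendicular from the center to the chord, bisecting both the chord and the central angle.
Each half-chord = r sin(θ/2) = 11 sin(60°).
The full chord = 2 × 11 × sin(60°) = 11*sqrt(3).

11*sqrt(3)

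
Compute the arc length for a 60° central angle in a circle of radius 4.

The full circumference is 2πr = 2π(4) = 8*pi.
The arc spans 60° out of 360°, which is a fraction of 1/6.
Arc length = 8*pi × 1/6 = 4*pi/3.

4*pi/3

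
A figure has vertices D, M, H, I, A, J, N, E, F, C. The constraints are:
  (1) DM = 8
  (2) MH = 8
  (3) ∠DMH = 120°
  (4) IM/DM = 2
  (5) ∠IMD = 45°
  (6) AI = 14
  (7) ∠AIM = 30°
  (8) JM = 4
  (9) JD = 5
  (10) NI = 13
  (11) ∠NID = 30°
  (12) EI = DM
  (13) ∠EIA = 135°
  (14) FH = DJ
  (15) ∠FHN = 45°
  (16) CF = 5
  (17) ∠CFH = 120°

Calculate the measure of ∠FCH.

From the given relations: FH = DJ = 5.
Step 1: By the law of cosines on triangle CFH: CH² = 5² + 5² − 2·5·5·cos(120°) = 75, so CH = 5·√3.
Step 2: By the inverse law of cosines on triangle FCH: cos(∠FCH) = (5² + (5·√3)² − 5²) / (2·5·5·√3) = 75/86.6 = 0.866, so ∠FCH = 30°.

Therefore, the measure of angle ∠FCH = 30°.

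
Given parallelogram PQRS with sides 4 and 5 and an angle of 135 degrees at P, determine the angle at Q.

Opposite sides of a parallelogram are parallel, so consecutive angles form co-interior angles on a transversal.
Co-interior angles sum to 180°, giving angle Q = 180 - 135 = 45 degrees.

45 degrees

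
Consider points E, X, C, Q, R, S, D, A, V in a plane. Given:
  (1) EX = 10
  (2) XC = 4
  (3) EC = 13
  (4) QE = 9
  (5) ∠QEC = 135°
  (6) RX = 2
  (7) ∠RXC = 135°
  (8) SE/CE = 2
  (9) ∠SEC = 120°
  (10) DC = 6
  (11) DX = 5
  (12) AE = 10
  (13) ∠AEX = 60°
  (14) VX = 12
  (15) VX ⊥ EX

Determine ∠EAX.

Step 1: By the law of cosines on triangle AEX: AX² = 10² + 10² − 2·10·10·cos(60°) = 100, so AX = 10.
Step 2: By the inverse law of cosines on triangle EAX: cos(∠EAX) = (10² + 10² − 10²) / (2·10·10) = 100/200 = 0.5, so ∠EAX = 60°.

Therefore, the measure of angle ∠EAX = 60°.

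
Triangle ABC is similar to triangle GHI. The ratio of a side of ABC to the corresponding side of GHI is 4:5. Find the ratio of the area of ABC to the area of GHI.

Area ratio = (side ratio)^2 = (4/5)^2 = 16:25.

16:25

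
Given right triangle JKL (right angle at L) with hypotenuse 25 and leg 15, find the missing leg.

Rearranging the Pythagorean theorem to solve for the unknown leg:
leg^2 = hypotenuse^2 - known_leg^2 = 625 - 225 = 400
leg = sqrt(400) = 20.

20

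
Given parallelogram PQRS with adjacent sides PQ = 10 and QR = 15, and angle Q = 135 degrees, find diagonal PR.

The diagonal of a parallelogram can be found by treating two adjacent sides and the diagonal as a triangle.
Applying the law of cosines with sides 10, 15 and included angle 135°:
d^2 = 100 + 225 - 300*cos(135°) = 150*sqrt(2) + 325
d = 5*sqrt(6*sqrt(2) + 13)

5*sqrt(6*sqrt(2) + 13)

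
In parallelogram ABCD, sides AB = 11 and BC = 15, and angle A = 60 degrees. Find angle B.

Consecutive angles are supplementary: angle B = 180 - 60 = 120 degrees.

120 degrees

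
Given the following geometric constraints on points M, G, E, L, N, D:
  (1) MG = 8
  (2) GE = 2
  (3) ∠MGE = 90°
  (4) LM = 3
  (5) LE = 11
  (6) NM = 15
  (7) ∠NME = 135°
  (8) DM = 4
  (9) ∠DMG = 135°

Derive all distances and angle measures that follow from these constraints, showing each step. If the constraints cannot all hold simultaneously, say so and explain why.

The constraints are consistent.

Step 1: From MG = 8, GE = 2, and ∠MGE = 90°, by the law of cosines:
  ME² = MG² + GE² - 2·MG·GE·cos(90°) = 64 + 4 - 0 = 68
  ME = 2·√17

Step 2: From GM = 8, MD = 4, and ∠GMD = 135°, by the law of cosines:
  GD² = GM² + MD² - 2·GM·MD·cos(135°) = 64 + 16 + 45.25 = 125.3
  GD ≈ 11.19

Step 3: From EM = 2·√17, MN = 15, and ∠EMN = 135°, by the law of cosines:
  EN² = EM² + MN² - 2·EM·MN·cos(135°) = 68 + 225 + 174.9 = 467.9
  EN ≈ 21.63

Step 4: From ME = 2·√17, MG = 8, EG = 2, by the inverse law of cosines:
  cos(∠EMG) = (ME² + MG² - EG²) / (2·ME·MG)
  ∠EMG = 14.04°

Step 5: From ME = 2·√17, ML = 3, EL = 11, by the inverse law of cosines:
  cos(∠EML) = (ME² + ML² - EL²) / (2·ME·ML)
  ∠EML = 152.79°

Step 6: From GD = 11.19, GM = 8, DM = 4, by the inverse law of cosines:
  cos(∠DGM) = (GD² + GM² - DM²) / (2·GD·GM)
  ∠DGM = 14.64°

Step 7: From EG = 2, EM = 2·√17, GM = 8, by the inverse law of cosines:
  cos(∠GEM) = (EG² + EM² - GM²) / (2·EG·EM)
  ∠GEM = 75.96°

Step 8: From EL = 11, EM = 2·√17, LM = 3, by the inverse law of cosines:
  cos(∠LEM) = (EL² + EM² - LM²) / (2·EL·EM)
  ∠LEM = 7.16°

Step 9: From LE = 11, LM = 3, EM = 2·√17, by the inverse law of cosines:
  cos(∠ELM) = (LE² + LM² - EM²) / (2·LE·LM)
  ∠ELM = 20.05°

Step 10: From DG = 11.19, DM = 4, GM = 8, by the inverse law of cosines:
  cos(∠GDM) = (DG² + DM² - GM²) / (2·DG·DM)
  ∠GDM = 30.36°

Step 11: From EM = 2·√17, EN = 21.63, MN = 15, by the inverse law of cosines:
  cos(∠MEN) = (EM² + EN² - MN²) / (2·EM·EN)
  ∠MEN = 29.36°

Step 12: From NE = 21.63, NM = 15, EM = 2·√17, by the inverse law of cosines:
  cos(∠ENM) = (NE² + NM² - EM²) / (2·NE·NM)
  ∠ENM = 15.64°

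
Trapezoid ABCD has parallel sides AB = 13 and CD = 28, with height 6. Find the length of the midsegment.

The midsegment of a trapezoid = (base1 + base2) / 2
midsegment = (13 + 28) / 2
midsegment = 41 / 2
midsegment = 41/2

41/2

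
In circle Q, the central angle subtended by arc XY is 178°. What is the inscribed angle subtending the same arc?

Inscribed angle = 178° / 2 = 89° (inscribed angle theorem).

89°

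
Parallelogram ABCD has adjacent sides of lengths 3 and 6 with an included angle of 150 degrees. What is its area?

The area of a parallelogram equals the product of two adjacent sides times the sine of the included angle.
This is because the height equals 6 * sin(150°) = 3.
Area = 3 * 3 = 9

9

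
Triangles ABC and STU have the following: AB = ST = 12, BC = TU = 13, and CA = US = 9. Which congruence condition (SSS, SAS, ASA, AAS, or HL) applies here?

The given information matches SSS: All three pairs of corresponding sides are equal (Side-Side-Side).

SSS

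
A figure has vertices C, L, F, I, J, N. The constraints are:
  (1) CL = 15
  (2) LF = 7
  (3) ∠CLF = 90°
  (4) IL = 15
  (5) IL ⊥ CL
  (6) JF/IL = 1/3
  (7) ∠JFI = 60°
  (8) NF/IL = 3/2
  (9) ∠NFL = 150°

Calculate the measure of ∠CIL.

Step 1: By the law of cosines on triangle ILC: IC² = 15² + 15² − 2·15·15·cos(90°) = 450, so IC = 15·√2.
Step 2: By the inverse law of cosines on triangle CIL: cos(∠CIL) = ((15·√2)² + 15² − 15²) / (2·15·√2·15) = 450/636.4 = 0.7071, so ∠CIL = 45°.

Therefore, the measure of angle ∠CIL = 45°.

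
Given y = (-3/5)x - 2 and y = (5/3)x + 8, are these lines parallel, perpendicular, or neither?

Slope of line 1: m1 = -3/5
Slope of line 2: m2 = 5/3
m1 * m2 = (-3/5) * (5/3) = -1 = -1, so the lines are perpendicular.

Perpendicular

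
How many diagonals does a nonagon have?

The number of diagonals in an n-gon is n(n - 3)/2.
For n = 9: 9(9 - 3)/2 = 9 × 6 / 2 = 27.

27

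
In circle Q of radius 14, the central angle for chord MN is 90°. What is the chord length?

Chord = 2(14) sin(45°) = 14*sqrt(2)

14*sqrt(2)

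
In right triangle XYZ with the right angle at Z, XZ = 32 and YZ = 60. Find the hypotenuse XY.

In a right triangle, the square of the hypotenuse equals the sum of the squares of the two legs.
The legs are 32 and 60, so the hypotenuse = sqrt(1024 + 3600) = sqrt(4624) = 68.

68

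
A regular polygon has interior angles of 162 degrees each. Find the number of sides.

The exterior angle is the supplement of the interior angle: 180 - 162 = 18 degrees.
Since the exterior angles of any convex polygon sum to 360 degrees, the number of sides is 360 / 18 = 20.

20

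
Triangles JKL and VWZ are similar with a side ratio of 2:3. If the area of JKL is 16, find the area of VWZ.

Area ratio = (2/3)^2 = 4/9. Area of VWZ = 16 * 9/4 = 36.

36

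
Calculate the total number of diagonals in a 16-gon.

Each of the 16 vertices connects to 13 non-adjacent vertices via diagonals.
Total connections = 16 × 13 = 208, but each diagonal is counted twice.
Number of diagonals = 208 / 2 = 104.

104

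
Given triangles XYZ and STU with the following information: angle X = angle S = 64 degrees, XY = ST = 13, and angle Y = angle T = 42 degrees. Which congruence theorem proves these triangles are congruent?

The given information provides:
angle X = angle S = 64 degrees, XY = ST = 13, and angle Y = angle T = 42 degrees
This matches the ASA congruence theorem.
Two pairs of corresponding angles and the included side are equal (Angle-Side-Angle).

ASA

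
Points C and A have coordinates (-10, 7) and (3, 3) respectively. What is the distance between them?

d = sqrt((13)^2 + (-4)^2) = sqrt(185)

sqrt(185)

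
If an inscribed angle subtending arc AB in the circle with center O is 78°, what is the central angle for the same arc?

The inscribed angle theorem states that a central angle is always twice any inscribed angle that subtends the same arc.
Since the inscribed angle is 78°, the central angle = 2 × 78° = 156°.

156°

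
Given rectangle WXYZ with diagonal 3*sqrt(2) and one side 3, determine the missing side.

The diagonal of a rectangle forms a right triangle with the two sides.
Rearranging the Pythagorean theorem: missing side = sqrt(d^2 - known^2).
= sqrt(18 - 9) = sqrt(9) = 3.

3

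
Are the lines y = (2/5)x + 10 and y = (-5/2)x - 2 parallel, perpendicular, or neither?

Slope of line 1: m1 = 2/5
Slope of line 2: m2 = -5/2
m1 * m2 = -1, so perpendicular.

Perpendicular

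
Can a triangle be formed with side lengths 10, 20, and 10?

Check the triangle inequality: 10 + 10 = 20 ≤ 20.
Since the sum of two sides does not exceed the third, no triangle can be formed.

No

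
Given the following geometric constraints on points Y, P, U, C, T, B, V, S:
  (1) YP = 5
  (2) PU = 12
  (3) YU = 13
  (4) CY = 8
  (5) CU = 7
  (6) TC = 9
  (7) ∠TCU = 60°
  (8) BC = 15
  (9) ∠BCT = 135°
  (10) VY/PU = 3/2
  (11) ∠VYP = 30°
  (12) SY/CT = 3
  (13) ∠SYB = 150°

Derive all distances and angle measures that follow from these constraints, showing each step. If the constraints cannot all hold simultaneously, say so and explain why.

The constraints are consistent.

From the given relations:
  VY = 3/2·PU = 3/2·12 = 18
  SY = 3·CT = 3·9 = 27

Step 1: From PY = 5, YV = 18, and ∠PYV = 30°, by the law of cosines:
  PV² = PY² + YV² - 2·PY·YV·cos(30°) = 25 + 324 - 155.9 = 193.1
  PV ≈ 13.9

Step 2: From UC = 7, CT = 9, and ∠UCT = 60°, by the law of cosines:
  UT² = UC² + CT² - 2·UC·CT·cos(60°) = 49 + 81 - 63 = 67
  UT = √67

Step 3: From TC = 9, CB = 15, and ∠TCB = 135°, by the law of cosines:
  TB² = TC² + CB² - 2·TC·CB·cos(135°) = 81 + 225 + 190.9 = 496.9
  TB ≈ 22.29

Step 4: From YC = 8, YU = 13, CU = 7, by the inverse law of cosines:
  cos(∠CYU) = (YC² + YU² - CU²) / (2·YC·YU)
  ∠CYU = 27.8°

Step 5: From YP = 5, YU = 13, PU = 12, by the inverse law of cosines:
  cos(∠PYU) = (YP² + YU² - PU²) / (2·YP·YU)
  ∠PYU = 67.38°

Step 6: From PU = 12, PY = 5, UY = 13, by the inverse law of cosines:
  cos(∠UPY) = (PU² + PY² - UY²) / (2·PU·PY)
  ∠UPY = 90°

Step 7: From UC = 7, UY = 13, CY = 8, by the inverse law of cosines:
  cos(∠CUY) = (UC² + UY² - CY²) / (2·UC·UY)
  ∠CUY = 32.2°

Step 8: From UP = 12, UY = 13, PY = 5, by the inverse law of cosines:
  cos(∠PUY) = (UP² + UY² - PY²) / (2·UP·UY)
  ∠PUY = 22.62°

Step 9: From CU = 7, CY = 8, UY = 13, by the inverse law of cosines:
  cos(∠UCY) = (CU² + CY² - UY²) / (2·CU·CY)
  ∠UCY = 120°

Step 10: From PV = 13.9, PY = 5, VY = 18, by the inverse law of cosines:
  cos(∠VPY) = (PV² + PY² - VY²) / (2·PV·PY)
  ∠VPY = 139.64°

Step 11: From UC = 7, UT = √67, CT = 9, by the inverse law of cosines:
  cos(∠CUT) = (UC² + UT² - CT²) / (2·UC·UT)
  ∠CUT = 72.22°

Step 12: From TB = 22.29, TC = 9, BC = 15, by the inverse law of cosines:
  cos(∠BTC) = (TB² + TC² - BC²) / (2·TB·TC)
  ∠BTC = 28.41°

Step 13: From TC = 9, TU = √67, CU = 7, by the inverse law of cosines:
  cos(∠CTU) = (TC² + TU² - CU²) / (2·TC·TU)
  ∠CTU = 47.78°

Step 14: From BC = 15, BT = 22.29, CT = 9, by the inverse law of cosines:
  cos(∠CBT) = (BC² + BT² - CT²) / (2·BC·BT)
  ∠CBT = 16.59°

Step 15: From VP = 13.9, VY = 18, PY = 5, by the inverse law of cosines:
  cos(∠PVY) = (VP² + VY² - PY²) / (2·VP·VY)
  ∠PVY = 10.36°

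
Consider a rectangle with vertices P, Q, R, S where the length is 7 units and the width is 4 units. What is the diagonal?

A rectangle's diagonal splits it into two right triangles, with the diagonal as the hypotenuse.
By the Pythagorean theorem, d^2 = 7^2 + 4^2 = 65.
Therefore d = sqrt(65).

sqrt(65)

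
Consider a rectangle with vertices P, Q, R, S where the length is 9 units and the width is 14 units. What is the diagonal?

d = sqrt(9^2 + 14^2) = sqrt(277)

sqrt(277)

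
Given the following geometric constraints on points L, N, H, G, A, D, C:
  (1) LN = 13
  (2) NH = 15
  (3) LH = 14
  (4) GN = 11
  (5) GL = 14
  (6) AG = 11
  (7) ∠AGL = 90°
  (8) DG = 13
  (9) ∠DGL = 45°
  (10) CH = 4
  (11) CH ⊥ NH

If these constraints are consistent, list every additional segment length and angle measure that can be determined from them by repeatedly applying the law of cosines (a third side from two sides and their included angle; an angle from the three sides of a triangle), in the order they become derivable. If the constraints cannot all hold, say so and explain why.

The constraints are consistent. Derivable facts, in order:
After 1 step:
- LA ≈ 17.8
- LD ≈ 10.37
- NC ≈ 15.52
- ∠GLN = 47.91°
- ∠GNL = 70.81°
- ∠HLN = 67.38°
- ∠HNL = 59.49°
- ∠LGN = 61.28°
- ∠LHN = 53.13°
After 2 steps:
- ∠ALG = 38.16°
- ∠CNH = 14.93°
- ∠DLG = 62.39°
- ∠GAL = 51.84°
- ∠GDL = 72.61°
- ∠HCN = 75.07°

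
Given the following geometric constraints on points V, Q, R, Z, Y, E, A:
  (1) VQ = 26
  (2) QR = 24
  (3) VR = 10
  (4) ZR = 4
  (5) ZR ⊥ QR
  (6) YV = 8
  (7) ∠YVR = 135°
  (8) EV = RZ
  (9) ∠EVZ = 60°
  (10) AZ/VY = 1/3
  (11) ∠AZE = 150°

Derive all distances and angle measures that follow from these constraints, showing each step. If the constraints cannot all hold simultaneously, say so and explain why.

The constraints are consistent.

From the given relations:
  EV = RZ = 4
  AZ = 1/3·VY = 1/3·8 ≈ 2.67

Step 1: From QR = 24, RZ = 4, and ∠QRZ = 90°, by the law of cosines:
  QZ² = QR² + RZ² - 2·QR·RZ·cos(90°) = 576 + 16 - 0 = 592
  QZ = 4·√37

Step 2: From RV = 10, VY = 8, and ∠RVY = 135°, by the law of cosines:
  RY² = RV² + VY² - 2·RV·VY·cos(135°) = 100 + 64 + 113.1 = 277.1
  RY ≈ 16.65

Step 3: From VQ = 26, VR = 10, QR = 24, by the inverse law of cosines:
  cos(∠QVR) = (VQ² + VR² - QR²) / (2·VQ·VR)
  ∠QVR = 67.38°

Step 4: From QR = 24, QV = 26, RV = 10, by the inverse law of cosines:
  cos(∠RQV) = (QR² + QV² - RV²) / (2·QR·QV)
  ∠RQV = 22.62°

Step 5: From RQ = 24, RV = 10, QV = 26, by the inverse law of cosines:
  cos(∠QRV) = (RQ² + RV² - QV²) / (2·RQ·RV)
  ∠QRV = 90°

Step 6: From QR = 24, QZ = 4·√37, RZ = 4, by the inverse law of cosines:
  cos(∠RQZ) = (QR² + QZ² - RZ²) / (2·QR·QZ)
  ∠RQZ = 9.46°

Step 7: From RV = 10, RY = 16.65, VY = 8, by the inverse law of cosines:
  cos(∠VRY) = (RV² + RY² - VY²) / (2·RV·RY)
  ∠VRY = 19.86°

Step 8: From ZQ = 4·√37, ZR = 4, QR = 24, by the inverse law of cosines:
  cos(∠QZR) = (ZQ² + ZR² - QR²) / (2·ZQ·ZR)
  ∠QZR = 80.54°

Step 9: From YR = 16.65, YV = 8, RV = 10, by the inverse law of cosines:
  cos(∠RYV) = (YR² + YV² - RV²) / (2·YR·YV)
  ∠RYV = 25.14°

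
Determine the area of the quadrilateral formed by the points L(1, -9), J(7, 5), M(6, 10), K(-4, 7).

Shoelace: sum of cross terms = 219, Area = (1/2)|219| = 219/2

219/2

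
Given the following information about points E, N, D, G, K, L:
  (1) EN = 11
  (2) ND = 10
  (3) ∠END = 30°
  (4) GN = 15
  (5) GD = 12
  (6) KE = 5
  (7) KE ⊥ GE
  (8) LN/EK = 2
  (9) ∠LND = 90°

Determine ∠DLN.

From the given relations: LN = 2·EK = 2·5 = 10.
Step 1: By the law of cosines on triangle LND: LD² = 10² + 10² − 2·10·10·cos(90°) = 200, so LD = 10·√2.
Step 2: By the inverse law of cosines on triangle DLN: cos(∠DLN) = ((10·√2)² + 10² − 10²) / (2·10·√2·10) = 200/282.84 = 0.7071, so ∠DLN = 45°.

Therefore, the measure of angle ∠DLN = 45°.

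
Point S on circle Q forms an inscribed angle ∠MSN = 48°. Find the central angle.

The inscribed angle theorem states that a central angle is always twice any inscribed angle that subtends the same arc.
Since the inscribed angle is 48°, the central angle = 2 × 48° = 96°.

96°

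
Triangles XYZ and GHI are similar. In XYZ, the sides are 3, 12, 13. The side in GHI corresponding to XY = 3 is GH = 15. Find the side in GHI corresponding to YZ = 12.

k = 15/3 = 5. HI = 5 * 12 = 60.

60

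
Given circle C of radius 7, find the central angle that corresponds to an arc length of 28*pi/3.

Arc length L = 2πr × θ/360, so θ = 360L / (2πr).
θ = 360 × 28*pi/3 / (2π × 7)
θ = 240°
θ = 240°

240°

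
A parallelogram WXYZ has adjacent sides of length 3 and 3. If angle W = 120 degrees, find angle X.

In a parallelogram, consecutive angles are supplementary (sum to 180°).
angle X = 180 - angle W
angle X = 180 - 120
angle X = 60 degrees

60 degrees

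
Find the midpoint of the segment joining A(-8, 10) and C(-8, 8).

The midpoint is the point halfway along the segment.
Move half the horizontal distance: -8 + (-8 - -8)/2 = -8 + 0/2 = -8
Move half the vertical distance: 10 + (8 - 10)/2 = 10 + -2/2 = 9
Midpoint = (-8, 9)

(-8, 9)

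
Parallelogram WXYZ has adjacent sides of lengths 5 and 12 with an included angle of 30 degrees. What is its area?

Area = 5 * 12 * sin(30°) = 60 * 1/2 = 30

30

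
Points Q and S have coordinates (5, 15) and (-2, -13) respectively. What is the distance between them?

The horizontal distance is |-2 - 5| = 7 and the vertical distance is |-13 - 15| = 28.
By the Pythagorean theorem, d = sqrt(7^2 + 28^2) = sqrt(833) = 7*sqrt(17).

7*sqrt(17)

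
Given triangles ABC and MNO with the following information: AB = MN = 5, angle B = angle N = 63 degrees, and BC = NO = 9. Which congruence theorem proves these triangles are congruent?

The given information matches SAS: Two pairs of corresponding sides and the included angle are equal (Side-Angle-Side).

SAS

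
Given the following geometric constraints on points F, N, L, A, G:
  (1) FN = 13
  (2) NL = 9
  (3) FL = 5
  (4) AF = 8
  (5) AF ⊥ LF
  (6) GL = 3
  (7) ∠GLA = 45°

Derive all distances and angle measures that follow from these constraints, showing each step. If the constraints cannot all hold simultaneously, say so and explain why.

The constraints are consistent.

Step 1: From LF = 5, FA = 8, and ∠LFA = 90°, by the law of cosines:
  LA² = LF² + FA² - 2·LF·FA·cos(90°) = 25 + 64 - 0 = 89
  LA = √89

Step 2: From FL = 5, FN = 13, LN = 9, by the inverse law of cosines:
  cos(∠LFN) = (FL² + FN² - LN²) / (2·FL·FN)
  ∠LFN = 29.63°

Step 3: From NF = 13, NL = 9, FL = 5, by the inverse law of cosines:
  cos(∠FNL) = (NF² + NL² - FL²) / (2·NF·NL)
  ∠FNL = 15.94°

Step 4: From LF = 5, LN = 9, FN = 13, by the inverse law of cosines:
  cos(∠FLN) = (LF² + LN² - FN²) / (2·LF·LN)
  ∠FLN = 134.43°

Step 5: From AL = √89, LG = 3, and ∠ALG = 45°, by the law of cosines:
  AG² = AL² + LG² - 2·AL·LG·cos(45°) = 89 + 9 - 40.02 = 57.98
  AG ≈ 7.61

Step 6: From LA = √89, LF = 5, AF = 8, by the inverse law of cosines:
  cos(∠ALF) = (LA² + LF² - AF²) / (2·LA·LF)
  ∠ALF = 57.99°

Step 7: From AF = 8, AL = √89, FL = 5, by the inverse law of cosines:
  cos(∠FAL) = (AF² + AL² - FL²) / (2·AF·AL)
  ∠FAL = 32.01°

Step 8: From AG = 7.61, AL = √89, GL = 3, by the inverse law of cosines:
  cos(∠GAL) = (AG² + AL² - GL²) / (2·AG·AL)
  ∠GAL = 16.18°

Step 9: From GA = 7.61, GL = 3, AL = √89, by the inverse law of cosines:
  cos(∠AGL) = (GA² + GL² - AL²) / (2·GA·GL)
  ∠AGL = 118.82°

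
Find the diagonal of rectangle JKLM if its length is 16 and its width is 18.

Using the Pythagorean theorem:
d² = 16² + 18² = 256 + 324 = 580
d = sqrt(580) = 2*sqrt(145)

2*sqrt(145)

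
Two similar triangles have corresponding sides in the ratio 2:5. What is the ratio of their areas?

The ratio of areas of similar triangles equals the square of the side ratio.
Side ratio = 2:5
Area ratio = (2/5)^2 = 4/25 = 4:25

4:25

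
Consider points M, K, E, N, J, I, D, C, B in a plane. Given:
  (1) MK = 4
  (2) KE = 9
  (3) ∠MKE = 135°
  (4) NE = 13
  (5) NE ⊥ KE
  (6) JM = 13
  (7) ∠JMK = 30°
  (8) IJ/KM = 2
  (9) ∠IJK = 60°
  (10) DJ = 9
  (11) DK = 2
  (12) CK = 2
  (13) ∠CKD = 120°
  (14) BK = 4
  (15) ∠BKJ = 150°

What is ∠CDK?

Step 1: By the law of cosines on triangle DKC: DC² = 2² + 2² − 2·2·2·cos(120°) = 12, so DC = 2·√3.
Step 2: By the inverse law of cosines on triangle CDK: cos(∠CDK) = ((2·√3)² + 2² − 2²) / (2·2·√3·2) = 12/13.86 = 0.866, so ∠CDK = 30°.

Therefore, the measure of angle ∠CDK = 30°.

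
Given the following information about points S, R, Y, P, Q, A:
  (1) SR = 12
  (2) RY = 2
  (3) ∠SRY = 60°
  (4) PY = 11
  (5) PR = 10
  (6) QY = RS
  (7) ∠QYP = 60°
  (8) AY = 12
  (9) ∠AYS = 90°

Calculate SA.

Step 1: By the law of cosines on triangle SRY: SY² = 12² + 2² − 2·12·2·cos(60°) = 124, so SY = 2·√31.
Step 2: By the law of cosines on triangle SYA: SA² = (2·√31)² + 12² − 2·2·√31·12·cos(90°) = 268, so SA = 2·√67.

Therefore, the length of SA = 2·√67.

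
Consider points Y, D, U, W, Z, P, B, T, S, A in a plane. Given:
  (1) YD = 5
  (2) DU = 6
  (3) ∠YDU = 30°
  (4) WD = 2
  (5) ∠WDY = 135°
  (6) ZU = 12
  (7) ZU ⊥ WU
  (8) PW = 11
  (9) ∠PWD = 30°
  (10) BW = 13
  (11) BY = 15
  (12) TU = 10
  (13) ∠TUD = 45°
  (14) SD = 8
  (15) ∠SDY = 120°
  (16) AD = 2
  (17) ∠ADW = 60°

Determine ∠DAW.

Step 1: By the law of cosines on triangle ADW: AW² = 2² + 2² − 2·2·2·cos(60°) = 4, so AW = 2.
Step 2: By the inverse law of cosines on triangle DAW: cos(∠DAW) = (2² + 2² − 2²) / (2·2·2) = 4/8 = 0.5, so ∠DAW = 60°.

Therefore, the measure of angle ∠DAW = 60°.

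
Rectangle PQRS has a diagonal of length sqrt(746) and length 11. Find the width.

Using the Pythagorean theorem: d^2 = a^2 + b^2
b^2 = d^2 - a^2
b^2 = 746 - 121
b^2 = 625
b = sqrt(625) = 25

25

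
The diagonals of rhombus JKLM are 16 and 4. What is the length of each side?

In a rhombus, the diagonals bisect each other perpendicularly, creating four congruent right triangles.
Each triangle has legs 8 (half of 16) and 2 (half of 4).
The hypotenuse of each right triangle is a side of the rhombus:
side = sqrt(8^2 + 2^2) = sqrt(68) = 2*sqrt(17)

2*sqrt(17)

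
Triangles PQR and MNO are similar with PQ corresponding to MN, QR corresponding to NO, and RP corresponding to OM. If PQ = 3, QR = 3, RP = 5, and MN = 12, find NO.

Since the triangles are similar, the ratio of corresponding sides is constant.
Scale factor k = MN / PQ = 12 / 3 = 4
NO = k * QR = 4 * 3 = 12

12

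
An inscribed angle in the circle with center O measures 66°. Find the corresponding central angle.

The inscribed angle theorem states that a central angle is always twice any inscribed angle that subtends the same arc.
Since the inscribed angle is 66°, the central angle = 2 × 66° = 132°.

132°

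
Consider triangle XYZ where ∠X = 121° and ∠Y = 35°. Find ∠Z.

Let angle Z = x. Then 121 + 35 + x = 180.
x = 180 - 156 = 24 degrees.

24 degrees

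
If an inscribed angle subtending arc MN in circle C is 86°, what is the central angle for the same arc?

The inscribed angle theorem states that a central angle is always twice any inscribed angle that subtends the same arc.
Since the inscribed angle is 86°, the central angle = 2 × 86° = 172°.

172°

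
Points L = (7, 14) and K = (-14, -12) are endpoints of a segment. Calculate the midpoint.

The midpoint is the point halfway along the segment.
Move half the horizontal distance: 7 + (-14 - 7)/2 = 7 + -21/2 = -7/2
Move half the vertical distance: 14 + (-12 - 14)/2 = 14 + -26/2 = 1
Midpoint = (-7/2, 1)

(-7/2, 1)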